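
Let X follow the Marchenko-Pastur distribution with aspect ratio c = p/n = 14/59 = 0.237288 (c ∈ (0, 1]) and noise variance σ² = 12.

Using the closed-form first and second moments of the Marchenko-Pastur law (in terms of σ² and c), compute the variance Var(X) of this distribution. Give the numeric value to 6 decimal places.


Recall the MP moments m_1 = E[X] = σ² and m_2 = E[X²] = σ⁴ (1 + c).
m_1 = E[X] = σ² = 12, so m_1² = 144.
m_2 = E[X²] = σ⁴ (1 + c) = 144 · (1 + 0.237288) = 144 · 1.237288 = 178.169492.
(Note m_2 − m_1² simplifies to c · σ⁴ = 0.237288 · 144.)

Var(X) = m_2 − m_1² = 178.169492 − 144 = 34.169492.


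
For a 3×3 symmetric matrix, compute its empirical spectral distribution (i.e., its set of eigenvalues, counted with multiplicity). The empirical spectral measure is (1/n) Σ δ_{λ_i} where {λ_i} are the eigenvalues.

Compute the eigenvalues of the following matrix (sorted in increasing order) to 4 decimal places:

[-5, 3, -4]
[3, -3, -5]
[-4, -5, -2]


Since M is real symmetric, all three eigenvalues are real; they are the roots of det(λI − M) = λ³ − (tr M) λ² + s λ − det M, where s is the sum of the principal 2×2 minors.
tr M = -5 + (-3) + (-2) = -10.
s = ((-5)·(-3) − 3²) + ((-5)·(-2) − (-4)²) + ((-3)·(-2) − (-5)²) = 6 + (-6) + (-19) = -19.
det M (expand along row 1) = (-5)·(-19) − 3·(-26) + (-4)·(-27) = 281.
Characteristic polynomial: λ³ + 10λ² − 19λ − 281 = 0.
Substitute λ = y + (tr M)/3 = y − 3.333333 to remove the quadratic term: y³ + p·y + q = 0 with p = s − (tr M)²/3 = -52.333333 and q = −2(tr M)³/27 + (tr M)·s/3 − det M = -143.592593.
Three real roots ⇒ use the trigonometric (Viète) form: r = 2√(−p/3) = 8.353309, φ = arccos(3q/(p·r)) = arccos(0.985409) = 0.171038 rad.
y_k = r·cos(φ/3 − 2πk/3) for k = 0, 1, 2 gives y = 8.339737, -3.757651, -4.582086.
λ_k = y_k − 3.333333 gives λ = 5.0064, -7.0910, -7.9154 (check: the sum is -10.0000 = tr M).

Eigenvalues sorted in increasing order: [-7.9154, -7.0910, 5.0064].


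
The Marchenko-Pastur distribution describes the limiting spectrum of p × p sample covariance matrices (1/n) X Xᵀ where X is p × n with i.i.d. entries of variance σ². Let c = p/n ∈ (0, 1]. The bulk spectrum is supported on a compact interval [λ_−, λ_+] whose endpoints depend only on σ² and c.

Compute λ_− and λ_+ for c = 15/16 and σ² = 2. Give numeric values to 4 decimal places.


c = 15/16 = 0.937500; √c = 0.968246.
λ_− = σ² (1 − √c)² = 2 · (1 − 0.968246)² = 2 · (0.031754)² = 0.002017.
λ_+ = σ² (1 + √c)² = 2 · (1 + 0.968246)² = 2 · (1.968246)² = 7.747983.

Rounded to 4 decimal places: λ_− ≈ 0.0020, λ_+ ≈ 7.7480.


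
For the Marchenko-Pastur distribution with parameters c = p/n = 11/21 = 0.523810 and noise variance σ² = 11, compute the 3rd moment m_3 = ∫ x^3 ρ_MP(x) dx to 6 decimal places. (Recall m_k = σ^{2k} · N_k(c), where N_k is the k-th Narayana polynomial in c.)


E[X³] = σ⁶ (1 + 3c + c²) (third MP moment). With σ² = 11 (so σ⁶ = 1331) and c = 11/21 = 0.523810: E[X³] = 1331 · (1 + 3·0.523810 + (0.523810)²) = 1331 · 2.845805.

So E[X^3] = 3787.766440.


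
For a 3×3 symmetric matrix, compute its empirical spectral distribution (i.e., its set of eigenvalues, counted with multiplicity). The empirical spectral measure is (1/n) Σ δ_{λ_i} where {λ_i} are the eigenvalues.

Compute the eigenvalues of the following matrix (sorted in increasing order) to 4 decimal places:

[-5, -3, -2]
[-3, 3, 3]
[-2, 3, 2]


Since M is real symmetric, all three eigenvalues are real; they are the roots of det(λI − M) = λ³ − (tr M) λ² + s λ − det M, where s is the sum of the principal 2×2 minors.
tr M = -5 + 3 + 2 = 0.
s = ((-5)·3 − (-3)²) + ((-5)·2 − (-2)²) + (3·2 − 3²) = -24 + (-14) + (-3) = -41.
det M (expand along row 1) = (-5)·(-3) − (-3)·0 + (-2)·(-3) = 21.
Characteristic polynomial: λ³ − 41λ − 21 = 0.
Substitute λ = y + (tr M)/3 = y + 0.000000 to remove the quadratic term: y³ + p·y + q = 0 with p = s − (tr M)²/3 = -41.000000 and q = −2(tr M)³/27 + (tr M)·s/3 − det M = -21.000000.
Three real roots ⇒ use the trigonometric (Viète) form: r = 2√(−p/3) = 7.393691, φ = arccos(3q/(p·r)) = arccos(0.207824) = 1.361447 rad.
y_k = r·cos(φ/3 − 2πk/3) for k = 0, 1, 2 gives y = 6.645308, -0.515537, -6.129771.
λ_k = y_k + 0.000000 gives λ = 6.6453, -0.5155, -6.1298 (check: the sum is 0.0000 = tr M).

Eigenvalues sorted in increasing order: [-6.1298, -0.5155, 6.6453].


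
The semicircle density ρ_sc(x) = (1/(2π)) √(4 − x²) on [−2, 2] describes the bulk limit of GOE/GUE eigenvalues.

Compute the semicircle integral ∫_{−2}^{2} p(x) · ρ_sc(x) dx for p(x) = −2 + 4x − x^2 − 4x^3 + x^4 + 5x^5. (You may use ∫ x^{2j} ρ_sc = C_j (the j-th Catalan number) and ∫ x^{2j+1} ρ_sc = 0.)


Write p(x) = Σ a_i x^i, split into monomials and integrate each against ρ_sc separately.
Using ∫ x^{2j} ρ_sc = C_j = (1/(j+1)) C(2j, j) (Catalan numbers) and ∫ x^{2j+1} ρ_sc = 0 (odd monomials vanish by symmetry):
  i = 0 (even): a_0 · C_{0} = -2 · 1 = -2
  i = 1 (odd): ∫ x^1 ρ_sc = 0 (vanishes)
  i = 2 (even): a_2 · C_{1} = -1 · 1 = -1
  i = 3 (odd): ∫ x^3 ρ_sc = 0 (vanishes)
  i = 4 (even): a_4 · C_{2} = 1 · 2 = 2
  i = 5 (odd): ∫ x^5 ρ_sc = 0 (vanishes)

Summing the contributions: ∫_{−2}^{2} p(x) ρ_sc(x) dx = (-2) + (-1) + 2 = -1.


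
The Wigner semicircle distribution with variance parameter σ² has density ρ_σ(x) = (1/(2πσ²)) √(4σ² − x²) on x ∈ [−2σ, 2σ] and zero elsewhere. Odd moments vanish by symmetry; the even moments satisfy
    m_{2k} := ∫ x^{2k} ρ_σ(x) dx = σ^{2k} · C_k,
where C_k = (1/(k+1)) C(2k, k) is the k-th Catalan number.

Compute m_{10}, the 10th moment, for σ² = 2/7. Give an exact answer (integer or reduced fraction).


By the scaled semicircle moment identity, m_{2k} = σ^{2k} · C_k with k = 5.
C_5 = (1/(k+1)) · C(2k, k) = (1/6) · C(10, 5) = (1/6) · 252 = 42.
σ^{2k} = (σ²)^k = (2/7)^5 = 32/16807.

Therefore m_{10} = σ^{10} · C_5 = (32/16807) · 42 = 192/2401.


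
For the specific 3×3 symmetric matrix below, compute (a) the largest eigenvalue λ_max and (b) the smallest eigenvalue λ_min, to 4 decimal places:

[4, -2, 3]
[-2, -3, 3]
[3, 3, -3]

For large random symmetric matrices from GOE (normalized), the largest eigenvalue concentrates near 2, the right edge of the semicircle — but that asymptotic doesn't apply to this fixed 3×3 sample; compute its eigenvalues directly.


Since M is real symmetric, all three eigenvalues are real; they are the roots of det(λI − M) = λ³ − (tr M) λ² + s λ − det M, where s is the sum of the principal 2×2 minors.
tr M = 4 + (-3) + (-3) = -2.
s = (4·(-3) − (-2)²) + (4·(-3) − 3²) + ((-3)·(-3) − 3²) = -16 + (-21) + 0 = -37.
det M (expand along row 1) = 4·0 − (-2)·(-3) + 3·3 = 3.
Characteristic polynomial: λ³ + 2λ² − 37λ − 3 = 0.
Substitute λ = y + (tr M)/3 = y − 0.666667 to remove the quadratic term: y³ + p·y + q = 0 with p = s − (tr M)²/3 = -38.333333 and q = −2(tr M)³/27 + (tr M)·s/3 − det M = 22.259259.
Three real roots ⇒ use the trigonometric (Viète) form: r = 2√(−p/3) = 7.149204, φ = arccos(3q/(p·r)) = arccos(-0.243668) = 1.816942 rad.
y_k = r·cos(φ/3 − 2πk/3) for k = 0, 1, 2 gives y = 5.877602, 0.585924, -6.463525.
λ_k = y_k − 0.666667 gives λ = 5.2109, -0.0807, -7.1302 (check: the sum is -2.0000 = tr M).

Hence λ_max = 5.2109 and λ_min = -7.1302.


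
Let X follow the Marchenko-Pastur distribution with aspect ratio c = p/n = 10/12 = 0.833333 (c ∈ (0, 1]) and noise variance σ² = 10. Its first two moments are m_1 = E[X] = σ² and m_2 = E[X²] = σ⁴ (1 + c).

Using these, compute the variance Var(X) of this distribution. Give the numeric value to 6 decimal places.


m_1 = E[X] = σ² = 10, so m_1² = 100.
m_2 = E[X²] = σ⁴ (1 + c) = 100 · (1 + 0.833333) = 100 · 1.833333 = 183.333333.
(Note m_2 − m_1² simplifies to c · σ⁴ = 0.833333 · 100.)

Var(X) = m_2 − m_1² = 183.333333 − 100 = 83.333333.


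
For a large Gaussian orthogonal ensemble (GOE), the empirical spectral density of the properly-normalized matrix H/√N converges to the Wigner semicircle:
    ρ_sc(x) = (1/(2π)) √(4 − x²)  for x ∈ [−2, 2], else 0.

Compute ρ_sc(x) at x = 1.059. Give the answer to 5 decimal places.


ρ_sc(x) = (1/(2π)) √(4 − x²). With x = 1.059:
  4 − x² = 4 − (1.059)² = 4 − 1.121481 = 2.878519.
  √(4 − x²) = 1.696620.
  1/(2π) = 0.159155.
  ρ_sc(1.059) = 0.159155 · 1.696620 = 0.270025.

Rounded to 5 decimal places: ρ_sc(1.059) ≈ 0.27003.


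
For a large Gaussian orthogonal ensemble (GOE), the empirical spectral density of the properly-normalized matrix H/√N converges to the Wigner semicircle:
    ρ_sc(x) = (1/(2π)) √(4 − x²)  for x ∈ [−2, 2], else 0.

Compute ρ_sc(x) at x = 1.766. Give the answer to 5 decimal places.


ρ_sc(x) = (1/(2π)) √(4 − x²). With x = 1.766:
  4 − x² = 4 − (1.766)² = 4 − 3.118756 = 0.881244.
  √(4 − x²) = 0.938746.
  1/(2π) = 0.159155.
  ρ_sc(1.766) = 0.159155 · 0.938746 = 0.149406.

Rounded to 5 decimal places: ρ_sc(1.766) ≈ 0.14941.


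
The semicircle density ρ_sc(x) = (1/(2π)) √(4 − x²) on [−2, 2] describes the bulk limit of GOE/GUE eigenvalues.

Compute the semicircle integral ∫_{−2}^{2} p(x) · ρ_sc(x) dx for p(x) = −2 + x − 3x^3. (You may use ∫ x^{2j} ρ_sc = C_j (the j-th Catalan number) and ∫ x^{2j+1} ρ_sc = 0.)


Write p(x) = Σ a_i x^i, split into monomials and integrate each against ρ_sc separately.
Using ∫ x^{2j} ρ_sc = C_j = (1/(j+1)) C(2j, j) (Catalan numbers) and ∫ x^{2j+1} ρ_sc = 0 (odd monomials vanish by symmetry):
  i = 0 (even): a_0 · C_{0} = -2 · 1 = -2
  i = 1 (odd): ∫ x^1 ρ_sc = 0 (vanishes)
  i = 3 (odd): ∫ x^3 ρ_sc = 0 (vanishes)

Summing the contributions: ∫_{−2}^{2} p(x) ρ_sc(x) dx = -2.


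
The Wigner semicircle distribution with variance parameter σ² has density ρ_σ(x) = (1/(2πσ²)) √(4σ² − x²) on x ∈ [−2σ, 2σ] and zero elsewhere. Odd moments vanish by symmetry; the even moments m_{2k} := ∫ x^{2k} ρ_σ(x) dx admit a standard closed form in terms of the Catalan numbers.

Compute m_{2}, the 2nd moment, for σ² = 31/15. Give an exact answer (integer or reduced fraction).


By the scaled semicircle moment identity, m_{2k} = σ^{2k} · C_k with k = 1.
C_1 = (1/(k+1)) · C(2k, k) = (1/2) · C(2, 1) = (1/2) · 2 = 1.
σ^{2k} = (σ²)^k = (31/15)^1 = 31/15.

Therefore m_{2} = σ^{2} · C_1 = (31/15) · 1 = 31/15.


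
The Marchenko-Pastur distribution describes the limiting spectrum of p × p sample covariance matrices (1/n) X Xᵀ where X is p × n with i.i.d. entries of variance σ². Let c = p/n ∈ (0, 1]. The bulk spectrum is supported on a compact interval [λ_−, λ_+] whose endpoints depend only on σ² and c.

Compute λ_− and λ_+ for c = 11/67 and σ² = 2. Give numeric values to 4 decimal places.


c = 11/67 = 0.164179; √c = 0.405190.
λ_− = σ² (1 − √c)² = 2 · (1 − 0.405190)² = 2 · (0.594810)² = 0.707597.
λ_+ = σ² (1 + √c)² = 2 · (1 + 0.405190)² = 2 · (1.405190)² = 3.949119.

Rounded to 4 decimal places: λ_− ≈ 0.7076, λ_+ ≈ 3.9491.


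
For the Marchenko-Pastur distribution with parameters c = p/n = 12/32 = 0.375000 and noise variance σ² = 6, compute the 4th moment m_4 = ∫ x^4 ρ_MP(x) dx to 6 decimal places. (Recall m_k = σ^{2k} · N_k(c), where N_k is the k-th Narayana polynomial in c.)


E[X⁴] = σ⁸ (1 + 6c + 6c² + c³) (fourth MP moment). With σ² = 6 (so σ⁸ = 1296) and c = 12/32 = 0.375000: E[X⁴] = 1296 · (1 + 6·0.375000 + 6·(0.375000)² + (0.375000)³) = 1296 · 4.146484.

So E[X^4] = 5373.843750.


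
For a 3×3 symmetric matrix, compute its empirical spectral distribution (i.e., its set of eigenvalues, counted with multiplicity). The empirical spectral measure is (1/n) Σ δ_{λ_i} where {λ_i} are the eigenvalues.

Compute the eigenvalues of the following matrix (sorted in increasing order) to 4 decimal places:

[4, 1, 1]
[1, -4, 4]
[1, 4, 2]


Since M is real symmetric, all three eigenvalues are real; they are the roots of det(λI − M) = λ³ − (tr M) λ² + s λ − det M, where s is the sum of the principal 2×2 minors.
tr M = 4 + (-4) + 2 = 2.
s = (4·(-4) − 1²) + (4·2 − 1²) + ((-4)·2 − 4²) = -17 + 7 + (-24) = -34.
det M (expand along row 1) = 4·(-24) − 1·(-2) + 1·8 = -86.
Characteristic polynomial: λ³ − 2λ² − 34λ + 86 = 0.
Substitute λ = y + (tr M)/3 = y + 0.666667 to remove the quadratic term: y³ + p·y + q = 0 with p = s − (tr M)²/3 = -35.333333 and q = −2(tr M)³/27 + (tr M)·s/3 − det M = 62.740741.
Three real roots ⇒ use the trigonometric (Viète) form: r = 2√(−p/3) = 6.863753, φ = arccos(3q/(p·r)) = arccos(-0.776112) = 2.459274 rad.
y_k = r·cos(φ/3 − 2πk/3) for k = 0, 1, 2 gives y = 4.683813, 2.003177, -6.686990.
λ_k = y_k + 0.666667 gives λ = 5.3505, 2.6698, -6.0203 (check: the sum is 2.0000 = tr M).

Eigenvalues sorted in increasing order: [-6.0203, 2.6698, 5.3505].


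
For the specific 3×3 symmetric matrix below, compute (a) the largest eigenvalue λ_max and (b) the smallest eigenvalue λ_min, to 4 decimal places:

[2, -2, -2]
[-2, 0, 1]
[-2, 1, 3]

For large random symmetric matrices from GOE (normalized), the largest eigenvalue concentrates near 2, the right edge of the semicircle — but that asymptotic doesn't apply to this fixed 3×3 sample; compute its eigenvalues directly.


Since M is real symmetric, all three eigenvalues are real; they are the roots of det(λI − M) = λ³ − (tr M) λ² + s λ − det M, where s is the sum of the principal 2×2 minors.
tr M = 2 + 0 + 3 = 5.
s = (2·0 − (-2)²) + (2·3 − (-2)²) + (0·3 − 1²) = -4 + 2 + (-1) = -3.
det M (expand along row 1) = 2·(-1) − (-2)·(-4) + (-2)·(-2) = -6.
Characteristic polynomial: λ³ − 5λ² − 3λ + 6 = 0.
Substitute λ = y + (tr M)/3 = y + 1.666667 to remove the quadratic term: y³ + p·y + q = 0 with p = s − (tr M)²/3 = -11.333333 and q = −2(tr M)³/27 + (tr M)·s/3 − det M = -8.259259.
Three real roots ⇒ use the trigonometric (Viète) form: r = 2√(−p/3) = 3.887301, φ = arccos(3q/(p·r)) = arccos(0.562414) = 0.973493 rad.
y_k = r·cos(φ/3 − 2πk/3) for k = 0, 1, 2 gives y = 3.684427, -0.768862, -2.915565.
λ_k = y_k + 1.666667 gives λ = 5.3511, 0.8978, -1.2489 (check: the sum is 5.0000 = tr M).

Hence λ_max = 5.3511 and λ_min = -1.2489.


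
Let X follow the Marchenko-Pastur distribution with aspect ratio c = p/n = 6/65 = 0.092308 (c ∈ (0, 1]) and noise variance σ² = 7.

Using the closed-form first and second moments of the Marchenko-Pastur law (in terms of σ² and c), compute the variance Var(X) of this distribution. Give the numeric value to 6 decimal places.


Recall the MP moments m_1 = E[X] = σ² and m_2 = E[X²] = σ⁴ (1 + c).
m_1 = E[X] = σ² = 7, so m_1² = 49.
m_2 = E[X²] = σ⁴ (1 + c) = 49 · (1 + 0.092308) = 49 · 1.092308 = 53.523077.
(Note m_2 − m_1² simplifies to c · σ⁴ = 0.092308 · 49.)

Var(X) = m_2 − m_1² = 53.523077 − 49 = 4.523077.


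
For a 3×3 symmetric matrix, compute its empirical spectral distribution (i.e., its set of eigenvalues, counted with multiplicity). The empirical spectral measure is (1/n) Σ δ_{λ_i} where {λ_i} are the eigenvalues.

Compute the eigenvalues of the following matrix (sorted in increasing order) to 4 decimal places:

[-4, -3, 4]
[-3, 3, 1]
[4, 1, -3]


Since M is real symmetric, all three eigenvalues are real; they are the roots of det(λI − M) = λ³ − (tr M) λ² + s λ − det M, where s is the sum of the principal 2×2 minors.
tr M = -4 + 3 + (-3) = -4.
s = ((-4)·3 − (-3)²) + ((-4)·(-3) − 4²) + (3·(-3) − 1²) = -21 + (-4) + (-10) = -35.
det M (expand along row 1) = (-4)·(-10) − (-3)·5 + 4·(-15) = -5.
Characteristic polynomial: λ³ + 4λ² − 35λ + 5 = 0.
Substitute λ = y + (tr M)/3 = y − 1.333333 to remove the quadratic term: y³ + p·y + q = 0 with p = s − (tr M)²/3 = -40.333333 and q = −2(tr M)³/27 + (tr M)·s/3 − det M = 56.407407.
Three real roots ⇒ use the trigonometric (Viète) form: r = 2√(−p/3) = 7.333333, φ = arccos(3q/(p·r)) = arccos(-0.572126) = 2.179892 rad.
y_k = r·cos(φ/3 − 2πk/3) for k = 0, 1, 2 gives y = 5.481058, 1.478693, -6.959751.
λ_k = y_k − 1.333333 gives λ = 4.1477, 0.1454, -8.2931 (check: the sum is -4.0000 = tr M).

Eigenvalues sorted in increasing order: [-8.2931, 0.1454, 4.1477].


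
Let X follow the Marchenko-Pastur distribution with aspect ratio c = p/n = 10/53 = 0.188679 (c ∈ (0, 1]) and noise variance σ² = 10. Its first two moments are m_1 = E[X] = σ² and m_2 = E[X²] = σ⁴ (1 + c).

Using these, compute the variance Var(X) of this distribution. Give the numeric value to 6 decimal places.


m_1 = E[X] = σ² = 10, so m_1² = 100.
m_2 = E[X²] = σ⁴ (1 + c) = 100 · (1 + 0.188679) = 100 · 1.188679 = 118.867925.
(Note m_2 − m_1² simplifies to c · σ⁴ = 0.188679 · 100.)

Var(X) = m_2 − m_1² = 118.867925 − 100 = 18.867925.


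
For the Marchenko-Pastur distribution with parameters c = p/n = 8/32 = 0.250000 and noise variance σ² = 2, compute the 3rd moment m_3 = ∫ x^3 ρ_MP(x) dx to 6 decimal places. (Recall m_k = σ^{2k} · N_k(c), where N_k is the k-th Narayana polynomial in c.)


E[X³] = σ⁶ (1 + 3c + c²) (third MP moment). With σ² = 2 (so σ⁶ = 8) and c = 8/32 = 0.250000: E[X³] = 8 · (1 + 3·0.250000 + (0.250000)²) = 8 · 1.812500.

So E[X^3] = 14.500000.


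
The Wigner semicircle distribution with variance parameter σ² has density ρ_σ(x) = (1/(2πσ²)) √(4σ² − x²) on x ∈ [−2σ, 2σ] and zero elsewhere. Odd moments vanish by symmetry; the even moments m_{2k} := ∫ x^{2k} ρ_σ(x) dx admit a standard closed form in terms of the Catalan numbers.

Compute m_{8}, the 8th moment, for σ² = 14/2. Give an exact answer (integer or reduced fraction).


By the scaled semicircle moment identity, m_{2k} = σ^{2k} · C_k with k = 4.
C_4 = (1/(k+1)) · C(2k, k) = (1/5) · C(8, 4) = (1/5) · 70 = 14.
σ^{2k} = (σ²)^k = (14/2)^4 = 2401.

Therefore m_{8} = σ^{8} · C_4 = 2401 · 14 = 33614.


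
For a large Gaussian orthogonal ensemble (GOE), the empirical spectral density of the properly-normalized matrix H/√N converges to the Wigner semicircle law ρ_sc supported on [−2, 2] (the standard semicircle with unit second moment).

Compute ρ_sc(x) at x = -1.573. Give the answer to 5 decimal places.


ρ_sc(x) = (1/(2π)) √(4 − x²). With x = -1.573:
  4 − x² = 4 − (-1.573)² = 4 − 2.474329 = 1.525671.
  √(4 − x²) = 1.235181.
  1/(2π) = 0.159155.
  ρ_sc(-1.573) = 0.159155 · 1.235181 = 0.196585.

Rounded to 5 decimal places: ρ_sc(-1.573) ≈ 0.19659.


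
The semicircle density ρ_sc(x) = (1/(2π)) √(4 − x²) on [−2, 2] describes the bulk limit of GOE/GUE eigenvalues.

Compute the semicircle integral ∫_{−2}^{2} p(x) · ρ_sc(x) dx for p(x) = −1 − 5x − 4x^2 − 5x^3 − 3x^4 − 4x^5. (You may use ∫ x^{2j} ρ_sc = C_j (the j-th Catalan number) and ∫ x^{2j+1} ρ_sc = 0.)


Write p(x) = Σ a_i x^i, split into monomials and integrate each against ρ_sc separately.
Using ∫ x^{2j} ρ_sc = C_j = (1/(j+1)) C(2j, j) (Catalan numbers) and ∫ x^{2j+1} ρ_sc = 0 (odd monomials vanish by symmetry):
  i = 0 (even): a_0 · C_{0} = -1 · 1 = -1
  i = 1 (odd): ∫ x^1 ρ_sc = 0 (vanishes)
  i = 2 (even): a_2 · C_{1} = -4 · 1 = -4
  i = 3 (odd): ∫ x^3 ρ_sc = 0 (vanishes)
  i = 4 (even): a_4 · C_{2} = -3 · 2 = -6
  i = 5 (odd): ∫ x^5 ρ_sc = 0 (vanishes)

Summing the contributions: ∫_{−2}^{2} p(x) ρ_sc(x) dx = (-1) + (-4) + (-6) = -11.


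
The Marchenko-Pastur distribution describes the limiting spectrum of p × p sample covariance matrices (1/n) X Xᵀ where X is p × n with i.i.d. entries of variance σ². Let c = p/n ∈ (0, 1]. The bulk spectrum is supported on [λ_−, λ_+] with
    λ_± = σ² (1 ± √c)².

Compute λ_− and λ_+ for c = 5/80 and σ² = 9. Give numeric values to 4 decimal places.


c = 5/80 = 0.062500; √c = 0.250000.
λ_− = σ² (1 − √c)² = 9 · (1 − 0.250000)² = 9 · (0.750000)² = 5.062500.
λ_+ = σ² (1 + √c)² = 9 · (1 + 0.250000)² = 9 · (1.250000)² = 14.062500.

Rounded to 4 decimal places: λ_− ≈ 5.0625, λ_+ ≈ 14.0625.


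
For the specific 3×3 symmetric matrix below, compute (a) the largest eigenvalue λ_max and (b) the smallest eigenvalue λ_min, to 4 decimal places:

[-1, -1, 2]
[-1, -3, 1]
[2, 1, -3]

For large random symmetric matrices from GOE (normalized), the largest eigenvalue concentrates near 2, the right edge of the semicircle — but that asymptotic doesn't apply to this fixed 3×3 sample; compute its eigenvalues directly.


Since M is real symmetric, all three eigenvalues are real; they are the roots of det(λI − M) = λ³ − (tr M) λ² + s λ − det M, where s is the sum of the principal 2×2 minors.
tr M = -1 + (-3) + (-3) = -7.
s = ((-1)·(-3) − (-1)²) + ((-1)·(-3) − 2²) + ((-3)·(-3) − 1²) = 2 + (-1) + 8 = 9.
det M (expand along row 1) = (-1)·8 − (-1)·1 + 2·5 = 3.
Characteristic polynomial: λ³ + 7λ² + 9λ − 3 = 0.
Substitute λ = y + (tr M)/3 = y − 2.333333 to remove the quadratic term: y³ + p·y + q = 0 with p = s − (tr M)²/3 = -7.333333 and q = −2(tr M)³/27 + (tr M)·s/3 − det M = 1.407407.
Three real roots ⇒ use the trigonometric (Viète) form: r = 2√(−p/3) = 3.126944, φ = arccos(3q/(p·r)) = arccos(-0.184128) = 1.755981 rad.
y_k = r·cos(φ/3 − 2πk/3) for k = 0, 1, 2 gives y = 2.606406, 0.192898, -2.799304.
λ_k = y_k − 2.333333 gives λ = 0.2731, -2.1404, -5.1326 (check: the sum is -7.0000 = tr M).

Hence λ_max = 0.2731 and λ_min = -5.1326.


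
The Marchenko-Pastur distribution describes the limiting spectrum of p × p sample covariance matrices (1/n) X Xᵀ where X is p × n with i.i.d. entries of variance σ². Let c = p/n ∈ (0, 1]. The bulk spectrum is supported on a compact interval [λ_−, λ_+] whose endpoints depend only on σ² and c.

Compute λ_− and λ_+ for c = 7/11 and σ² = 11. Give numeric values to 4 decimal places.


c = 7/11 = 0.636364; √c = 0.797724.
λ_− = σ² (1 − √c)² = 11 · (1 − 0.797724)² = 11 · (0.202276)² = 0.450071.
λ_+ = σ² (1 + √c)² = 11 · (1 + 0.797724)² = 11 · (1.797724)² = 35.549929.

Rounded to 4 decimal places: λ_− ≈ 0.4501, λ_+ ≈ 35.5499.


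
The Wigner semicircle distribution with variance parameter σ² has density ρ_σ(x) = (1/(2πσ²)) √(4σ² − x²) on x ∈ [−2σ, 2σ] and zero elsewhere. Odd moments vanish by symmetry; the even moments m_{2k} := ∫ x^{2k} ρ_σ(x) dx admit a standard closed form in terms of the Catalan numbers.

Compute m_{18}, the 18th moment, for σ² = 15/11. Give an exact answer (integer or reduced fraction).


By the scaled semicircle moment identity, m_{2k} = σ^{2k} · C_k with k = 9.
C_9 = (1/(k+1)) · C(2k, k) = (1/10) · C(18, 9) = (1/10) · 48620 = 4862.
σ^{2k} = (σ²)^k = (15/11)^9 = 38443359375/2357947691.

Therefore m_{18} = σ^{18} · C_9 = (38443359375/2357947691) · 4862 = 16991964843750/214358881.


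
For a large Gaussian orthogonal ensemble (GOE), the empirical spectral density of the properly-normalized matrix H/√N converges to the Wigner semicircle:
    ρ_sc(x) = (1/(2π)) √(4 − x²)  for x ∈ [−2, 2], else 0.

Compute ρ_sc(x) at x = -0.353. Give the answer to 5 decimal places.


ρ_sc(x) = (1/(2π)) √(4 − x²). With x = -0.353:
  4 − x² = 4 − (-0.353)² = 4 − 0.124609 = 3.875391.
  √(4 − x²) = 1.968601.
  1/(2π) = 0.159155.
  ρ_sc(-0.353) = 0.159155 · 1.968601 = 0.313313.

Rounded to 5 decimal places: ρ_sc(-0.353) ≈ 0.31331.


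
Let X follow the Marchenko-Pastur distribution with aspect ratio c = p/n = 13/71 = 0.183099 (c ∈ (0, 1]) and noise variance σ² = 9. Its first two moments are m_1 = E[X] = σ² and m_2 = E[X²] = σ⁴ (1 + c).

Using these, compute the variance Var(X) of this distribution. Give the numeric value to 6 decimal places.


m_1 = E[X] = σ² = 9, so m_1² = 81.
m_2 = E[X²] = σ⁴ (1 + c) = 81 · (1 + 0.183099) = 81 · 1.183099 = 95.830986.
(Note m_2 − m_1² simplifies to c · σ⁴ = 0.183099 · 81.)

Var(X) = m_2 − m_1² = 95.830986 − 81 = 14.830986.


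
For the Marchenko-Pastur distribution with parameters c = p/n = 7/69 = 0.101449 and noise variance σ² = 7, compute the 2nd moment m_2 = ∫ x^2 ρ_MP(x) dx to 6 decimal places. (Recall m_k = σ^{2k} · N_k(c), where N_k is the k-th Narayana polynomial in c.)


E[X²] = σ⁴ (1 + c) (second MP moment). With σ² = 7 (so σ⁴ = 49) and c = 7/69 = 0.101449: E[X²] = 49 · (1 + 0.101449) = 49 · 1.101449.

So E[X^2] = 53.971014.


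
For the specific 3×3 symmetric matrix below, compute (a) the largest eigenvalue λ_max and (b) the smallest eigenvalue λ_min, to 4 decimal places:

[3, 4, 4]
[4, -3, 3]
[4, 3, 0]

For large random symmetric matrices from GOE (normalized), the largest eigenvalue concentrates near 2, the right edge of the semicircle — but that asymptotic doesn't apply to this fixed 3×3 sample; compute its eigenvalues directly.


Since M is real symmetric, all three eigenvalues are real; they are the roots of det(λI − M) = λ³ − (tr M) λ² + s λ − det M, where s is the sum of the principal 2×2 minors.
tr M = 3 + (-3) + 0 = 0.
s = (3·(-3) − 4²) + (3·0 − 4²) + ((-3)·0 − 3²) = -25 + (-16) + (-9) = -50.
det M (expand along row 1) = 3·(-9) − 4·(-12) + 4·24 = 117.
Characteristic polynomial: λ³ − 50λ − 117 = 0.
Substitute λ = y + (tr M)/3 = y + 0.000000 to remove the quadratic term: y³ + p·y + q = 0 with p = s − (tr M)²/3 = -50.000000 and q = −2(tr M)³/27 + (tr M)·s/3 − det M = -117.000000.
Three real roots ⇒ use the trigonometric (Viète) form: r = 2√(−p/3) = 8.164966, φ = arccos(3q/(p·r)) = arccos(0.859771) = 0.535975 rad.
y_k = r·cos(φ/3 − 2πk/3) for k = 0, 1, 2 gives y = 8.035004, -2.760906, -5.274098.
λ_k = y_k + 0.000000 gives λ = 8.0350, -2.7609, -5.2741 (check: the sum is 0.0000 = tr M).

Hence λ_max = 8.0350 and λ_min = -5.2741.


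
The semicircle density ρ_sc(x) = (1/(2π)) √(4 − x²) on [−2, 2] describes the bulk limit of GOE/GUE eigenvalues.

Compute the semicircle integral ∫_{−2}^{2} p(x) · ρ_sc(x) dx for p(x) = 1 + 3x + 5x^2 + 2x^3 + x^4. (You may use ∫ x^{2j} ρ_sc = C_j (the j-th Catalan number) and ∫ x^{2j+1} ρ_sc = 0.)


Write p(x) = Σ a_i x^i, split into monomials and integrate each against ρ_sc separately.
Using ∫ x^{2j} ρ_sc = C_j = (1/(j+1)) C(2j, j) (Catalan numbers) and ∫ x^{2j+1} ρ_sc = 0 (odd monomials vanish by symmetry):
  i = 0 (even): a_0 · C_{0} = 1 · 1 = 1
  i = 1 (odd): ∫ x^1 ρ_sc = 0 (vanishes)
  i = 2 (even): a_2 · C_{1} = 5 · 1 = 5
  i = 3 (odd): ∫ x^3 ρ_sc = 0 (vanishes)
  i = 4 (even): a_4 · C_{2} = 1 · 2 = 2

Summing the contributions: ∫_{−2}^{2} p(x) ρ_sc(x) dx = 1 + 5 + 2 = 8.


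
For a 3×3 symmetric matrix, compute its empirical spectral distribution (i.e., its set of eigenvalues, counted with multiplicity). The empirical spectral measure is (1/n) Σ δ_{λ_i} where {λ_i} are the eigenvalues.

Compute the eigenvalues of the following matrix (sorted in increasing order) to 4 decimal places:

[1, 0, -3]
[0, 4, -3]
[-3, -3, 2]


Since M is real symmetric, all three eigenvalues are real; they are the roots of det(λI − M) = λ³ − (tr M) λ² + s λ − det M, where s is the sum of the principal 2×2 minors.
tr M = 1 + 4 + 2 = 7.
s = (1·4 − 0²) + (1·2 − (-3)²) + (4·2 − (-3)²) = 4 + (-7) + (-1) = -4.
det M (expand along row 1) = 1·(-1) − 0·(-9) + (-3)·12 = -37.
Characteristic polynomial: λ³ − 7λ² − 4λ + 37 = 0.
Substitute λ = y + (tr M)/3 = y + 2.333333 to remove the quadratic term: y³ + p·y + q = 0 with p = s − (tr M)²/3 = -20.333333 and q = −2(tr M)³/27 + (tr M)·s/3 − det M = 2.259259.
Three real roots ⇒ use the trigonometric (Viète) form: r = 2√(−p/3) = 5.206833, φ = arccos(3q/(p·r)) = arccos(-0.064018) = 1.634859 rad.
y_k = r·cos(φ/3 − 2πk/3) for k = 0, 1, 2 gives y = 4.452632, 0.111179, -4.563811.
λ_k = y_k + 2.333333 gives λ = 6.7860, 2.4445, -2.2305 (check: the sum is 7.0000 = tr M).

Eigenvalues sorted in increasing order: [-2.2305, 2.4445, 6.7860].


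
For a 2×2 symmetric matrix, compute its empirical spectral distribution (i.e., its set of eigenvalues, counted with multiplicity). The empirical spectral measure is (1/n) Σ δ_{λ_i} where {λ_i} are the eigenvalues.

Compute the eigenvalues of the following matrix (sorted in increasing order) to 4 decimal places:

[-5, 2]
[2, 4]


Since M is real symmetric, both eigenvalues are real; they are the roots of det(λI − M) = λ² − (tr M) λ + det M.
tr M = -5 + 4 = -1.
det M = (-5)·4 − 2² = -20 − 4 = -24.
Characteristic polynomial: λ² + λ − 24 = 0.
Discriminant Δ = (tr M)² − 4·det M = 1 − (-96) = 97; √Δ = 9.848858.
λ = (tr M ± √Δ)/2 = (-1 ± 9.848858)/2, giving (tr M − √Δ)/2 = -5.4244 and (tr M + √Δ)/2 = 4.4244.

Eigenvalues sorted in increasing order: [-5.4244, 4.4244].


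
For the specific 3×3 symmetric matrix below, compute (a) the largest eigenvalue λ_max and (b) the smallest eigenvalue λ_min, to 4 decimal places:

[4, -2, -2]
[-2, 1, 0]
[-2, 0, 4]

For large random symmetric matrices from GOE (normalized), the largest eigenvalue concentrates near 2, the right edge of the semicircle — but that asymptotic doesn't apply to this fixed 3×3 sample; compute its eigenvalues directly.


Since M is real symmetric, all three eigenvalues are real; they are the roots of det(λI − M) = λ³ − (tr M) λ² + s λ − det M, where s is the sum of the principal 2×2 minors.
tr M = 4 + 1 + 4 = 9.
s = (4·1 − (-2)²) + (4·4 − (-2)²) + (1·4 − 0²) = 0 + 12 + 4 = 16.
det M (expand along row 1) = 4·4 − (-2)·(-8) + (-2)·2 = -4.
Characteristic polynomial: λ³ − 9λ² + 16λ + 4 = 0.
Substitute λ = y + (tr M)/3 = y + 3.000000 to remove the quadratic term: y³ + p·y + q = 0 with p = s − (tr M)²/3 = -11.000000 and q = −2(tr M)³/27 + (tr M)·s/3 − det M = -2.000000.
Three real roots ⇒ use the trigonometric (Viète) form: r = 2√(−p/3) = 3.829708, φ = arccos(3q/(p·r)) = arccos(0.142427) = 1.427883 rad.
y_k = r·cos(φ/3 − 2πk/3) for k = 0, 1, 2 gives y = 3.404047, -0.182370, -3.221677.
λ_k = y_k + 3.000000 gives λ = 6.4040, 2.8176, -0.2217 (check: the sum is 9.0000 = tr M).

Hence λ_max = 6.4040 and λ_min = -0.2217.


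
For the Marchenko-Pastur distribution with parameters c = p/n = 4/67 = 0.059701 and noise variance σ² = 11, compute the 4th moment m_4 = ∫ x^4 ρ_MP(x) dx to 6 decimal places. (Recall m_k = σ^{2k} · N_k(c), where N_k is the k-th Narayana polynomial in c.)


E[X⁴] = σ⁸ (1 + 6c + 6c² + c³) (fourth MP moment). With σ² = 11 (so σ⁸ = 14641) and c = 4/67 = 0.059701: E[X⁴] = 14641 · (1 + 6·0.059701 + 6·(0.059701)² + (0.059701)³) = 14641 · 1.379807.

So E[X^4] = 20201.759508.


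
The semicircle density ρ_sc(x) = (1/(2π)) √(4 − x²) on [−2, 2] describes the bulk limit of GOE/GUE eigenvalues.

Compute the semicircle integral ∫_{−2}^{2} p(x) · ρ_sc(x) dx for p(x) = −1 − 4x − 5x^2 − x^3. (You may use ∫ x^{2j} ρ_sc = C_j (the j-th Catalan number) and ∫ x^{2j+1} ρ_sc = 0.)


Write p(x) = Σ a_i x^i, split into monomials and integrate each against ρ_sc separately.
Using ∫ x^{2j} ρ_sc = C_j = (1/(j+1)) C(2j, j) (Catalan numbers) and ∫ x^{2j+1} ρ_sc = 0 (odd monomials vanish by symmetry):
  i = 0 (even): a_0 · C_{0} = -1 · 1 = -1
  i = 1 (odd): ∫ x^1 ρ_sc = 0 (vanishes)
  i = 2 (even): a_2 · C_{1} = -5 · 1 = -5
  i = 3 (odd): ∫ x^3 ρ_sc = 0 (vanishes)

Summing the contributions: ∫_{−2}^{2} p(x) ρ_sc(x) dx = (-1) + (-5) = -6.


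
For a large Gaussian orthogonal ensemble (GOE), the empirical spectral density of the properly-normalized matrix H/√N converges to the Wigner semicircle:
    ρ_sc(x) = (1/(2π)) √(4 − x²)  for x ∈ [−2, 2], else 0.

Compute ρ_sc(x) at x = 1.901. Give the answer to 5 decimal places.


ρ_sc(x) = (1/(2π)) √(4 − x²). With x = 1.901:
  4 − x² = 4 − (1.901)² = 4 − 3.613801 = 0.386199.
  √(4 − x²) = 0.621449.
  1/(2π) = 0.159155.
  ρ_sc(1.901) = 0.159155 · 0.621449 = 0.098907.

Rounded to 5 decimal places: ρ_sc(1.901) ≈ 0.09891.


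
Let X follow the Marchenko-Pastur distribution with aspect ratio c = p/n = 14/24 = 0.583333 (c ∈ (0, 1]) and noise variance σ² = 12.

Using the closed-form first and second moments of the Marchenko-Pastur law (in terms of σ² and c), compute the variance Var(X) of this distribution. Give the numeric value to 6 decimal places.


Recall the MP moments m_1 = E[X] = σ² and m_2 = E[X²] = σ⁴ (1 + c).
m_1 = E[X] = σ² = 12, so m_1² = 144.
m_2 = E[X²] = σ⁴ (1 + c) = 144 · (1 + 0.583333) = 144 · 1.583333 = 228.000000.
(Note m_2 − m_1² simplifies to c · σ⁴ = 0.583333 · 144.)

Var(X) = m_2 − m_1² = 228.000000 − 144 = 84.000000.


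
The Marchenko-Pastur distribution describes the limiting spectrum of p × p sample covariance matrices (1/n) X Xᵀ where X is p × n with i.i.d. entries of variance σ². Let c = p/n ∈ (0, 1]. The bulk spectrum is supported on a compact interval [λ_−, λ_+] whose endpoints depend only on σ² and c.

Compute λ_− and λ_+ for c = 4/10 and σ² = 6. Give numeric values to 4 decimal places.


c = 4/10 = 0.400000; √c = 0.632456.
λ_− = σ² (1 − √c)² = 6 · (1 − 0.632456)² = 6 · (0.367544)² = 0.810534.
λ_+ = σ² (1 + √c)² = 6 · (1 + 0.632456)² = 6 · (1.632456)² = 15.989466.

Rounded to 4 decimal places: λ_− ≈ 0.8105, λ_+ ≈ 15.9895.


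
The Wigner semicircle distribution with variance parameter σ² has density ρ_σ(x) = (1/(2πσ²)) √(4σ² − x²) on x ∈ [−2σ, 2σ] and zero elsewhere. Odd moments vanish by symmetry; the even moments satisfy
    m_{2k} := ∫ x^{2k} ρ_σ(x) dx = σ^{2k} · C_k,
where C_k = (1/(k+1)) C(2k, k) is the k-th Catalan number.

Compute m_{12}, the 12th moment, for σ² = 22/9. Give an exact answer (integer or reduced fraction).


By the scaled semicircle moment identity, m_{2k} = σ^{2k} · C_k with k = 6.
C_6 = (1/(k+1)) · C(2k, k) = (1/7) · C(12, 6) = (1/7) · 924 = 132.
σ^{2k} = (σ²)^k = (22/9)^6 = 113379904/531441.

Therefore m_{12} = σ^{12} · C_6 = (113379904/531441) · 132 = 4988715776/177147.


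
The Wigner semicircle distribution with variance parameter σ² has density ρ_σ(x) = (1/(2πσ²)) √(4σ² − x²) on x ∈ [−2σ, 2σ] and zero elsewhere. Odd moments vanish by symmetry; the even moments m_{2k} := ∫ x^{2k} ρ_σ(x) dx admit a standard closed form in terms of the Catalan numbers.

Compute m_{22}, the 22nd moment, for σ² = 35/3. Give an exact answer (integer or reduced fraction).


By the scaled semicircle moment identity, m_{2k} = σ^{2k} · C_k with k = 11.
C_11 = (1/(k+1)) · C(2k, k) = (1/12) · C(22, 11) = (1/12) · 705432 = 58786.
σ^{2k} = (σ²)^k = (35/3)^11 = 96549157373046875/177147.

Therefore m_{22} = σ^{22} · C_11 = (96549157373046875/177147) · 58786 = 5675738765331933593750/177147.


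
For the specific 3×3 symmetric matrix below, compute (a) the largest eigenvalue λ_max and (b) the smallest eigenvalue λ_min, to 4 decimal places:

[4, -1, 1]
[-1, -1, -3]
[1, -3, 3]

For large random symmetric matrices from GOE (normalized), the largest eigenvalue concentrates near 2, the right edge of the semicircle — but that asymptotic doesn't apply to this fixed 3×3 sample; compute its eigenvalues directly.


Since M is real symmetric, all three eigenvalues are real; they are the roots of det(λI − M) = λ³ − (tr M) λ² + s λ − det M, where s is the sum of the principal 2×2 minors.
tr M = 4 + (-1) + 3 = 6.
s = (4·(-1) − (-1)²) + (4·3 − 1²) + ((-1)·3 − (-3)²) = -5 + 11 + (-12) = -6.
det M (expand along row 1) = 4·(-12) − (-1)·0 + 1·4 = -44.
Characteristic polynomial: λ³ − 6λ² − 6λ + 44 = 0.
Substitute λ = y + (tr M)/3 = y + 2.000000 to remove the quadratic term: y³ + p·y + q = 0 with p = s − (tr M)²/3 = -18.000000 and q = −2(tr M)³/27 + (tr M)·s/3 − det M = 16.000000.
Three real roots ⇒ use the trigonometric (Viète) form: r = 2√(−p/3) = 4.898979, φ = arccos(3q/(p·r)) = arccos(-0.544331) = 2.146388 rad.
y_k = r·cos(φ/3 − 2πk/3) for k = 0, 1, 2 gives y = 3.697700, 0.934181, -4.631881.
λ_k = y_k + 2.000000 gives λ = 5.6977, 2.9342, -2.6319 (check: the sum is 6.0000 = tr M).

Hence λ_max = 5.6977 and λ_min = -2.6319.


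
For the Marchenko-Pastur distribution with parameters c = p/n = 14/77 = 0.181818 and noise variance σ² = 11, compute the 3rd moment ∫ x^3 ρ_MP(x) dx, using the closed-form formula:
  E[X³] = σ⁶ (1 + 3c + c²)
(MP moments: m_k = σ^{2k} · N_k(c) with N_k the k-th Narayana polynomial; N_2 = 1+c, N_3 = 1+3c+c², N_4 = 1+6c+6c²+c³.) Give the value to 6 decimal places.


E[X³] = σ⁶ (1 + 3c + c²) (third MP moment). With σ² = 11 (so σ⁶ = 1331) and c = 14/77 = 0.181818: E[X³] = 1331 · (1 + 3·0.181818 + (0.181818)²) = 1331 · 1.578512.

So E[X^3] = 2101.000000.


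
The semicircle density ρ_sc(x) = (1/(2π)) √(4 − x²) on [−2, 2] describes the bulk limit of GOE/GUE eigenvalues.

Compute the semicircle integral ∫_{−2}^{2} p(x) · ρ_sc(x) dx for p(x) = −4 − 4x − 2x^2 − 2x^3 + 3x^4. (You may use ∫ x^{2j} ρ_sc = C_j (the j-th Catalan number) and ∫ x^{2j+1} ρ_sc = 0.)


Write p(x) = Σ a_i x^i, split into monomials and integrate each against ρ_sc separately.
Using ∫ x^{2j} ρ_sc = C_j = (1/(j+1)) C(2j, j) (Catalan numbers) and ∫ x^{2j+1} ρ_sc = 0 (odd monomials vanish by symmetry):
  i = 0 (even): a_0 · C_{0} = -4 · 1 = -4
  i = 1 (odd): ∫ x^1 ρ_sc = 0 (vanishes)
  i = 2 (even): a_2 · C_{1} = -2 · 1 = -2
  i = 3 (odd): ∫ x^3 ρ_sc = 0 (vanishes)
  i = 4 (even): a_4 · C_{2} = 3 · 2 = 6

Summing the contributions: ∫_{−2}^{2} p(x) ρ_sc(x) dx = (-4) + (-2) + 6 = 0.


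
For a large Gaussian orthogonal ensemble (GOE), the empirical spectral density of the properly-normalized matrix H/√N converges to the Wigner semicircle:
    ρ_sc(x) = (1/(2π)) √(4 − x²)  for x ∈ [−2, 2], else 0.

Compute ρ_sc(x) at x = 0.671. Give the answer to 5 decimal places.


ρ_sc(x) = (1/(2π)) √(4 − x²). With x = 0.671:
  4 − x² = 4 − (0.671)² = 4 − 0.450241 = 3.549759.
  √(4 − x²) = 1.884080.
  1/(2π) = 0.159155.
  ρ_sc(0.671) = 0.159155 · 1.884080 = 0.299861.

Rounded to 5 decimal places: ρ_sc(0.671) ≈ 0.29986.


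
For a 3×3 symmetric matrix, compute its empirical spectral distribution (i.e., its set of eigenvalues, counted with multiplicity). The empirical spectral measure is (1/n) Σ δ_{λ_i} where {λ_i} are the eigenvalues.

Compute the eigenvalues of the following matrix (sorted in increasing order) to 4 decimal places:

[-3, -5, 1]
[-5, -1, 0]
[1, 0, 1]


Since M is real symmetric, all three eigenvalues are real; they are the roots of det(λI − M) = λ³ − (tr M) λ² + s λ − det M, where s is the sum of the principal 2×2 minors.
tr M = -3 + (-1) + 1 = -3.
s = ((-3)·(-1) − (-5)²) + ((-3)·1 − 1²) + ((-1)·1 − 0²) = -22 + (-4) + (-1) = -27.
det M (expand along row 1) = (-3)·(-1) − (-5)·(-5) + 1·1 = -21.
Characteristic polynomial: λ³ + 3λ² − 27λ + 21 = 0.
Substitute λ = y + (tr M)/3 = y − 1.000000 to remove the quadratic term: y³ + p·y + q = 0 with p = s − (tr M)²/3 = -30.000000 and q = −2(tr M)³/27 + (tr M)·s/3 − det M = 50.000000.
Three real roots ⇒ use the trigonometric (Viète) form: r = 2√(−p/3) = 6.324555, φ = arccos(3q/(p·r)) = arccos(-0.790569) = 2.482535 rad.
y_k = r·cos(φ/3 − 2πk/3) for k = 0, 1, 2 gives y = 4.279890, 1.892661, -6.172550.
λ_k = y_k − 1.000000 gives λ = 3.2799, 0.8927, -7.1726 (check: the sum is -3.0000 = tr M).

Eigenvalues sorted in increasing order: [-7.1726, 0.8927, 3.2799].
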